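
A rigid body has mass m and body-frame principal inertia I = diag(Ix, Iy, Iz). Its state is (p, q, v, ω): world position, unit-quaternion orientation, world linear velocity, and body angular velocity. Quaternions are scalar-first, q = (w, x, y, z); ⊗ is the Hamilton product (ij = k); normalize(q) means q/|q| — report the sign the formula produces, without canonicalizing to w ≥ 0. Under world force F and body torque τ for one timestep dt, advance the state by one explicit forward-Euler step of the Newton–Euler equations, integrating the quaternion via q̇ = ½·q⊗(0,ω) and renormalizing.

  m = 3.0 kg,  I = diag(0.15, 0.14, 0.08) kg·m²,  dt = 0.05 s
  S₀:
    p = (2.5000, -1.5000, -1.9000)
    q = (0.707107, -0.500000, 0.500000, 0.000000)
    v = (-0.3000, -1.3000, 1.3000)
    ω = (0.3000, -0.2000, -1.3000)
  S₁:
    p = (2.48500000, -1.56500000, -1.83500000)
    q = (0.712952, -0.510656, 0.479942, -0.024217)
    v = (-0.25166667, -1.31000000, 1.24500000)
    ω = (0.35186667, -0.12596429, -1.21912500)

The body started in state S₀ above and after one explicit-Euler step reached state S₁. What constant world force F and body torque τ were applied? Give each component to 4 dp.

velocity change Δv = (0.04833333, -0.01000000, -0.05500000)
applied force F = (2.9000, -0.6000, -3.3000)
ω₁ − ω₀ = (0.05186667, 0.07403571, 0.08087500)
ω₀×(Iω₀) = (-0.0156, -0.0273, 0.0006)
τ = I·(Δω/dt) + ω₀×(Iω₀) = (0.1400, 0.1800, 0.1300)

F = (2.9000, -0.6000, -3.3000)
τ = (0.1400, 0.1800, 0.1300)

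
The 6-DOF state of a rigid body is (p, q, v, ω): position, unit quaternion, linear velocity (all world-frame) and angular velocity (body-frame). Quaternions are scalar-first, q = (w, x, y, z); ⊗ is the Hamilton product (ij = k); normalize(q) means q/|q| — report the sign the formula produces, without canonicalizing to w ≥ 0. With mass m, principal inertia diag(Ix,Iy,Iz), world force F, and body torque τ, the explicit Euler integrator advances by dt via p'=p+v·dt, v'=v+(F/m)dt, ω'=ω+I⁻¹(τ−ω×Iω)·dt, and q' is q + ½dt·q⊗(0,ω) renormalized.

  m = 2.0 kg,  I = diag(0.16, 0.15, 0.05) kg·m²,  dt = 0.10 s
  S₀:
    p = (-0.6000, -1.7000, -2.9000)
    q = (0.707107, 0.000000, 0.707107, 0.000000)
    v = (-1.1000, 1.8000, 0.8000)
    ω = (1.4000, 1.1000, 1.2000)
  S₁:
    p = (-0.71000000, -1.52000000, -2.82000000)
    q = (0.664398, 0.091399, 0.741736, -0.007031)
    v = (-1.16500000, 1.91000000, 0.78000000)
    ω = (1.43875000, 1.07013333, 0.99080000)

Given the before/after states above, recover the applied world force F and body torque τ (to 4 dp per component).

Δω = ω₁−ω₀ = (0.03875000, -0.02986667, -0.20920000)
I·α + gyro = (-0.0700, 0.1400, -0.1200)
velocity change Δv = (-0.06500000, 0.11000000, -0.02000000)
F = m·Δv/dt = (-1.3000, 2.2000, -0.4000)

F = (-1.3000, 2.2000, -0.4000)
τ = (-0.0700, 0.1400, -0.1200)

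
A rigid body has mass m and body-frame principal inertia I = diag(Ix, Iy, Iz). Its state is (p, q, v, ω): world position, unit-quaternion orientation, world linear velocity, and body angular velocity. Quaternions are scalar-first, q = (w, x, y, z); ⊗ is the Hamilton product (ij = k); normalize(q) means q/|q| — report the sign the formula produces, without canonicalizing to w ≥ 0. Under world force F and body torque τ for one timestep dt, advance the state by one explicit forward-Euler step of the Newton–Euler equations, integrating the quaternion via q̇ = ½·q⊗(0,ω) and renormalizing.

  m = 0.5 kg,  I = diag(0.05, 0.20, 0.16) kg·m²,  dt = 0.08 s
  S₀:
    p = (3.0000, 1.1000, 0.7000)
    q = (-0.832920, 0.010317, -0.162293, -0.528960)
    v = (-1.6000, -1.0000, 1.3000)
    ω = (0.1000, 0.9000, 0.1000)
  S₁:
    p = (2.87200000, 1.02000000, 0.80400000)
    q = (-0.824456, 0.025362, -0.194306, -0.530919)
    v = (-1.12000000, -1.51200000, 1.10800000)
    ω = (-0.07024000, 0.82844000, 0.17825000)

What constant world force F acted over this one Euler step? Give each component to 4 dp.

v₁ − v₀ = (0.48000000, -0.51200000, -0.19200000)
applied force F = (3.0000, -3.2000, -1.2000)

F = (3.0000, -3.2000, -1.2000)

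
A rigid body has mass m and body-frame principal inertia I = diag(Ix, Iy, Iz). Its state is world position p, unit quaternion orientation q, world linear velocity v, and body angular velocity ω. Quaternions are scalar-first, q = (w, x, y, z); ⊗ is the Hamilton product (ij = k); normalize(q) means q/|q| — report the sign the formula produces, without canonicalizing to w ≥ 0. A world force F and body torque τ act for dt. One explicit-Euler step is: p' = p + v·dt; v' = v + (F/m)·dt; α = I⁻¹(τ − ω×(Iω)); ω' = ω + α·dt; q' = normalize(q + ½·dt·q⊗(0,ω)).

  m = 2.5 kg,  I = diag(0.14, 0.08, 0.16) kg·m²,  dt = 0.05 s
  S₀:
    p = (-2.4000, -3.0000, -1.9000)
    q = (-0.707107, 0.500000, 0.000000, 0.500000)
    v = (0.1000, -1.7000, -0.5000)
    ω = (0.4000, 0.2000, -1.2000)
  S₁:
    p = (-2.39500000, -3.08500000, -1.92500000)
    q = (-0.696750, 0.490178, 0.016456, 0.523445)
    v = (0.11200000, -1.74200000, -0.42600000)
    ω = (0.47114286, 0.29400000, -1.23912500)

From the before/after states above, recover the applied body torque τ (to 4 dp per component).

τ = (0.1800, 0.1600, -0.1300)

ω₁ − ω₀ = (0.07114286, 0.09400000, -0.03912500)
applied torque τ = (0.1800, 0.1600, -0.1300)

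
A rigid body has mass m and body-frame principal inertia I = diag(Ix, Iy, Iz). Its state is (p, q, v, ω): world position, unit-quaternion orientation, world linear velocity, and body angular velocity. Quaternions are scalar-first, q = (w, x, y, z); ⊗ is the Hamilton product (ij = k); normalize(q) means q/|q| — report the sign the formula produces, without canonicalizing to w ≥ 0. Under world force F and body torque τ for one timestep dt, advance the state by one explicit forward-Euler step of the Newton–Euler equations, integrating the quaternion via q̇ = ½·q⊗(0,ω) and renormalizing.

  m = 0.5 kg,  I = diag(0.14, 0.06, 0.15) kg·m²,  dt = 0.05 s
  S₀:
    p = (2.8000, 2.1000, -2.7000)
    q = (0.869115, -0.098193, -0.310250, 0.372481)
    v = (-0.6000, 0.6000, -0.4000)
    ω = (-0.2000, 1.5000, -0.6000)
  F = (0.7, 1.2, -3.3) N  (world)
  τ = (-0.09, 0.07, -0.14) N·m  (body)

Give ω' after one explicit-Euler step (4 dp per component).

precession coupling ω×(Iω) = (-0.0810, -0.0012, 0.0240)
(τ − ω×Iω)/I = (-0.0643, 1.1867, -1.0933)
ω' = ω + α·dt = (-0.2032, 1.5593, -0.6547)

ω' = (-0.2032, 1.5593, -0.6547)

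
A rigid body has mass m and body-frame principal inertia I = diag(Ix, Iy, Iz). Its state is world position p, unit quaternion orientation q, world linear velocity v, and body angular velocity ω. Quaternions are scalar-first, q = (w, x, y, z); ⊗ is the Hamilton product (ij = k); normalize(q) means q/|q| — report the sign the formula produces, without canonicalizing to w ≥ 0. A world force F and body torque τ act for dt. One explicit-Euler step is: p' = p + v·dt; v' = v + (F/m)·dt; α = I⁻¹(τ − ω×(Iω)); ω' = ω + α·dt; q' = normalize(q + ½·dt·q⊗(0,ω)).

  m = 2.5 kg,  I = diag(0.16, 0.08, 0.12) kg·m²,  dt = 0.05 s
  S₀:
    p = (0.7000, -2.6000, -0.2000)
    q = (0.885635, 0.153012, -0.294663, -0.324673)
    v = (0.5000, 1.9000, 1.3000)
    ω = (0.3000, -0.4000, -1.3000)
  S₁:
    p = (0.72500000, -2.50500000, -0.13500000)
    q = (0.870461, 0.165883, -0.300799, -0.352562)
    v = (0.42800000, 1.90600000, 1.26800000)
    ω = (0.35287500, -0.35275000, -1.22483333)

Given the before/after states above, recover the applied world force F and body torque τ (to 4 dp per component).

Δω = ω₁−ω₀ = (0.05287500, 0.04725000, 0.07516667)
I·α + gyro = (0.1900, 0.0600, 0.1900)
v₁ − v₀ = (-0.07200000, 0.00600000, -0.03200000)
applied force F = (-3.6000, 0.3000, -1.6000)

F = (-3.6000, 0.3000, -1.6000)
τ = (0.1900, 0.0600, 0.1900)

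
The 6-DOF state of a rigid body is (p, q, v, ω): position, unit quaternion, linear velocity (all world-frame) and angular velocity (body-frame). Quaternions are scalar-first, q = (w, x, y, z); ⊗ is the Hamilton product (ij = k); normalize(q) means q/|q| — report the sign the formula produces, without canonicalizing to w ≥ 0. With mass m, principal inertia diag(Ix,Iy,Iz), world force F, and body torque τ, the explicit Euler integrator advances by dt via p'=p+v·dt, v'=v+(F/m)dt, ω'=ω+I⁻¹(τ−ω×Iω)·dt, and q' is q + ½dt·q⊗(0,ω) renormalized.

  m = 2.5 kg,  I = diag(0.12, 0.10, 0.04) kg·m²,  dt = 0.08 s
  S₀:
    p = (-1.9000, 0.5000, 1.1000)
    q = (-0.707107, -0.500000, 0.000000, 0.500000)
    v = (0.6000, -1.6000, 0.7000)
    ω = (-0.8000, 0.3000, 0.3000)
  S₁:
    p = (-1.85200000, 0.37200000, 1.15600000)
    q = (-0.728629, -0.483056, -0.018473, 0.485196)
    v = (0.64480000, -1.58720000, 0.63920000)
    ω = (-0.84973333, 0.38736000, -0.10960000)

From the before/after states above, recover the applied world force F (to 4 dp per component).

v₁ − v₀ = (0.04480000, 0.01280000, -0.06080000)
applied force F = (1.4000, 0.4000, -1.9000)

F = (1.4000, 0.4000, -1.9000)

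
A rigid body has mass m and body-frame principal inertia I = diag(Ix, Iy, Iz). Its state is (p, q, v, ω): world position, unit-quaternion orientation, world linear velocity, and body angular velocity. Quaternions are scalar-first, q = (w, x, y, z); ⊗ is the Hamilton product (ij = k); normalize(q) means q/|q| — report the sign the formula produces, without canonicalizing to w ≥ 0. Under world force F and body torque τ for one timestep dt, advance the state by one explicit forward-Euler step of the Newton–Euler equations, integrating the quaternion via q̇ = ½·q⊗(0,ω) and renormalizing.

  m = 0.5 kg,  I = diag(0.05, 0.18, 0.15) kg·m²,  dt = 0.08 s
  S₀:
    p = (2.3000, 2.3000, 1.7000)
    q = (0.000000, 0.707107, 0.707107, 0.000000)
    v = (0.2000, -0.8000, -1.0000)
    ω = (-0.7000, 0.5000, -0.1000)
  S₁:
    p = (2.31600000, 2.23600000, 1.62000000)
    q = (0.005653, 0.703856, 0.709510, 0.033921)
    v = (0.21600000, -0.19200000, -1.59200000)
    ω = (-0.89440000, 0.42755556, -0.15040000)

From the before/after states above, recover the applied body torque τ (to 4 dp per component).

τ = (-0.1200, -0.1700, -0.1400)

Δω = ω₁−ω₀ = (-0.19440000, -0.07244444, -0.05040000)
I·α + gyro = (-0.1200, -0.1700, -0.1400)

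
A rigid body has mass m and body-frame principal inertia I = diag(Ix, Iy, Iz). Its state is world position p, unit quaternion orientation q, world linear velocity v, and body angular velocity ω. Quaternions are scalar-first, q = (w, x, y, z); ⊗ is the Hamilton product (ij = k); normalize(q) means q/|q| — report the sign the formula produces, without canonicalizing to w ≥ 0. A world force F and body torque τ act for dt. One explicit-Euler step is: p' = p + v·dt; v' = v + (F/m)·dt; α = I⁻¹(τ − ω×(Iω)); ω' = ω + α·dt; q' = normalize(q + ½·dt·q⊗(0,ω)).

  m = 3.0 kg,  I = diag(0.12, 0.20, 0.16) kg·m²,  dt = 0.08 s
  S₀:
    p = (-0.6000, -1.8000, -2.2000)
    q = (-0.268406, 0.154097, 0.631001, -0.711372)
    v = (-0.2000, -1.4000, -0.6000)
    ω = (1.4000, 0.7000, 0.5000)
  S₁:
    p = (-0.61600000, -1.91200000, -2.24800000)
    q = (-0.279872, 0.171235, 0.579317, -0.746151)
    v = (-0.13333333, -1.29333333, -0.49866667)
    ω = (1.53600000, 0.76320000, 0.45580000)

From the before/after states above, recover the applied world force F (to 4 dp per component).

F = (2.5000, 4.0000, 3.8000)

Δv = v₁−v₀ = (0.06666667, 0.10666667, 0.10133333)
m·(v₁−v₀)/dt = (2.5000, 4.0000, 3.8000)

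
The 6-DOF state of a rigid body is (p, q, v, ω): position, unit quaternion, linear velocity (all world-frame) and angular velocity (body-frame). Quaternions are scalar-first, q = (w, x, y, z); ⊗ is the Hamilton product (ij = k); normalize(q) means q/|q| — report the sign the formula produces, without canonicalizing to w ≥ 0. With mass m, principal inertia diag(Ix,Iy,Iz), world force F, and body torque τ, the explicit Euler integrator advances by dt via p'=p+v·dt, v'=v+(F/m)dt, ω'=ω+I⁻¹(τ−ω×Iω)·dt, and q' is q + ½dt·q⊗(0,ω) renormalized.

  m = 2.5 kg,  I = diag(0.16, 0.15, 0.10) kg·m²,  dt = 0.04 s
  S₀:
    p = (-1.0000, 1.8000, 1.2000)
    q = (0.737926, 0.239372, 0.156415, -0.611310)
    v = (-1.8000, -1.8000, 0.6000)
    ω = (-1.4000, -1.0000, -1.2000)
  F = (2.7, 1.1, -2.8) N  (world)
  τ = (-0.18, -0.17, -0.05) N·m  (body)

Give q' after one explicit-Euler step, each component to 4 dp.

2q̇ = q⊗(0,ω) = (-0.2420362, -1.8321044, 0.4051544, -0.9059022)
updated quaternion q' = (0.7324, 0.2026, 0.1644, -0.6289)

q' = (0.7324, 0.2026, 0.1644, -0.6289)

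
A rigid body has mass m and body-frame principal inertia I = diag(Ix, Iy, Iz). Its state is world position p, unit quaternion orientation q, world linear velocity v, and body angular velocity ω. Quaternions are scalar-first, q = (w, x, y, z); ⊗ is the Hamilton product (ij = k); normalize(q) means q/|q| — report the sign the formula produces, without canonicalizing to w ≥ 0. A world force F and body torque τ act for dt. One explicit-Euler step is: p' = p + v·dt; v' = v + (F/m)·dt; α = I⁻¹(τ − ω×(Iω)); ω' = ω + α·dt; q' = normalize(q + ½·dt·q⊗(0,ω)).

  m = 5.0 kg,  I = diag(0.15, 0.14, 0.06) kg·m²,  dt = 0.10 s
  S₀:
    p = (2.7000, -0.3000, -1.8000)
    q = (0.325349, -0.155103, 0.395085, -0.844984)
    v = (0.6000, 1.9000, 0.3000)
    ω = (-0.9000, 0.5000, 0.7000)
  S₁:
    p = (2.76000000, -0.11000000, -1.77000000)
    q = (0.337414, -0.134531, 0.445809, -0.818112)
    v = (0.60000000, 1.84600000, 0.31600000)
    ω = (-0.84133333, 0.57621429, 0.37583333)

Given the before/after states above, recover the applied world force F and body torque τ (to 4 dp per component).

F = (0.0000, -2.7000, 0.8000)
τ = (0.0600, 0.0500, -0.1900)

velocity change Δv = (0.00000000, -0.05400000, 0.01600000)
F = m·Δv/dt = (0.0000, -2.7000, 0.8000)
rate change Δω = (0.05866667, 0.07621429, -0.32416667)
precession coupling = (-0.0280, -0.0567, 0.0045)
I·α + gyro = (0.0600, 0.0500, -0.1900)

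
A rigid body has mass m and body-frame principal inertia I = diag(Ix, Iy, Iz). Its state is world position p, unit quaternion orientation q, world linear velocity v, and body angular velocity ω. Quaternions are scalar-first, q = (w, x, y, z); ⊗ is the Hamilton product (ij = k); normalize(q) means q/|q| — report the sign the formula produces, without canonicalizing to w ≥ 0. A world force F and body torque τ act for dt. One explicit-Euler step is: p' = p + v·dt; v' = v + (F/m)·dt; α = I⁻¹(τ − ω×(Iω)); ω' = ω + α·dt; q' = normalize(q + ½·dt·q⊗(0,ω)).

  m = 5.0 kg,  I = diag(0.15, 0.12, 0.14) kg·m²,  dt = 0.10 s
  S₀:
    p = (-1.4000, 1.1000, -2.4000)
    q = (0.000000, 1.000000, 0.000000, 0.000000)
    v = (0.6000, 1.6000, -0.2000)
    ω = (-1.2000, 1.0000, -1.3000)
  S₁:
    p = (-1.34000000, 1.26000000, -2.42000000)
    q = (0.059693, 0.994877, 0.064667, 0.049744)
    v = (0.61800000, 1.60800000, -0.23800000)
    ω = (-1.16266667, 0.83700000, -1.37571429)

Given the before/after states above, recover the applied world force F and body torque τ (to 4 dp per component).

F = (0.9000, 0.4000, -1.9000)
τ = (0.0300, -0.1800, -0.0700)

velocity change Δv = (0.01800000, 0.00800000, -0.03800000)
F = m·Δv/dt = (0.9000, 0.4000, -1.9000)
ω₁ − ω₀ = (0.03733333, -0.16300000, -0.07571429)
precession coupling = (-0.0260, 0.0156, 0.0360)
τ = I·(Δω/dt) + ω₀×(Iω₀) = (0.0300, -0.1800, -0.0700)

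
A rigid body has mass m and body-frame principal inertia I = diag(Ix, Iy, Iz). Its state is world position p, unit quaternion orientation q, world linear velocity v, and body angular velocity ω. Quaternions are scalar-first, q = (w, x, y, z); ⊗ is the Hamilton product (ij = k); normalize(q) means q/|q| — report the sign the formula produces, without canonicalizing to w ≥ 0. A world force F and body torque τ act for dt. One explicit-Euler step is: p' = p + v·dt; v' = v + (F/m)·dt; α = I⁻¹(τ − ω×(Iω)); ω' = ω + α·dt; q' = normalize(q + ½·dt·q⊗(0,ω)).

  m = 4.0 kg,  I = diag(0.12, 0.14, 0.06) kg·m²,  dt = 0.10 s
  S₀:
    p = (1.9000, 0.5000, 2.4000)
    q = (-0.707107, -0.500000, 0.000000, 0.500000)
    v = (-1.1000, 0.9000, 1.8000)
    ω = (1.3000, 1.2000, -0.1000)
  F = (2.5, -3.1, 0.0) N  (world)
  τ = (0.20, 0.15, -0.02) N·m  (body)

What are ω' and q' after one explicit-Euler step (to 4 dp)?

ω' = (1.4587, 1.3127, -0.1853)
q' = (-0.6695, -0.5737, -0.0124, 0.4717)

gyro term ω×Iω = (0.0096, -0.0078, 0.0312)
(τ − ω×Iω)/I = (1.5867, 1.1271, -0.8533)
new body rate ω' = (1.4587, 1.3127, -0.1853)
Hamilton product q⊗(0,ω) = (0.7000000, -1.5192391, -0.2485284, -0.5292893)
q + ½dt·q⊗(0,ω), renormalized = (-0.6695, -0.5737, -0.0124, 0.4717)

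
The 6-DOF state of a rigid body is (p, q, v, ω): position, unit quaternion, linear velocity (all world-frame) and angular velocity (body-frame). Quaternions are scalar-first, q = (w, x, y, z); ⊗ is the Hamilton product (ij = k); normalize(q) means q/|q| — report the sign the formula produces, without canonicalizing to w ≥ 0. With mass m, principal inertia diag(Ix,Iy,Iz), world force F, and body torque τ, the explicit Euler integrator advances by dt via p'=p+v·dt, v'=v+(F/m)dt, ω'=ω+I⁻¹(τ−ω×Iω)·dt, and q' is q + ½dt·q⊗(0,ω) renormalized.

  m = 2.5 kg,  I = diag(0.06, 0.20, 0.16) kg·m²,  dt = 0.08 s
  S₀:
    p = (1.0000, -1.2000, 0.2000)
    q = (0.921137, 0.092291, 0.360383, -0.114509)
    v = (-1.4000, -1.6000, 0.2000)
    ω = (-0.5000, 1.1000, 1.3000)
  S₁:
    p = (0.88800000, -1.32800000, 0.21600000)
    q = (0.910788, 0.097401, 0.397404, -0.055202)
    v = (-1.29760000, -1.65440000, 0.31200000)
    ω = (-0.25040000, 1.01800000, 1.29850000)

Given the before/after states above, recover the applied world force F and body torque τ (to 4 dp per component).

F = (3.2000, -1.7000, 3.5000)
τ = (0.1300, -0.1400, -0.0800)

ω₁ − ω₀ = (0.24960000, -0.08200000, -0.00150000)
gyro term ω₀×Iω₀ = (-0.0572, 0.0650, -0.0770)
I·α + gyro = (0.1300, -0.1400, -0.0800)
v₁ − v₀ = (0.10240000, -0.05440000, 0.11200000)
m·(v₁−v₀)/dt = (3.2000, -1.7000, 3.5000)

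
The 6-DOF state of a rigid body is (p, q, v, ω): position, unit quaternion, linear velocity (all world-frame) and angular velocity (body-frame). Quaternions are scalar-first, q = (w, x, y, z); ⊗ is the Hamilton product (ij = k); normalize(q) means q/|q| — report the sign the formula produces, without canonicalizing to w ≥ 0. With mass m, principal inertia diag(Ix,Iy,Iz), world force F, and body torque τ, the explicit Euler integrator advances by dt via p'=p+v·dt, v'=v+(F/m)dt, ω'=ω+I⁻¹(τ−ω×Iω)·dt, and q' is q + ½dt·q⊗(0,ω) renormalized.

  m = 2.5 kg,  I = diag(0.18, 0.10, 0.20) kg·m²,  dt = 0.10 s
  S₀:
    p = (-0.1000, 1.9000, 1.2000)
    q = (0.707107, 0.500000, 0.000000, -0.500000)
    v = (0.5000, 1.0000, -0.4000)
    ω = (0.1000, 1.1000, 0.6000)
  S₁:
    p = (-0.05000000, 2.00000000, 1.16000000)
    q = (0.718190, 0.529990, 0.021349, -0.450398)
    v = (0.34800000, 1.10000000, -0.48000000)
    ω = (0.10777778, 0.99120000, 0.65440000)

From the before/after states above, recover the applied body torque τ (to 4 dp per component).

τ = (0.0800, -0.1100, 0.1000)

rate change Δω = (0.00777778, -0.10880000, 0.05440000)
ω₀×(Iω₀) = (0.0660, -0.0012, -0.0088)
I·α + gyro = (0.0800, -0.1100, 0.1000)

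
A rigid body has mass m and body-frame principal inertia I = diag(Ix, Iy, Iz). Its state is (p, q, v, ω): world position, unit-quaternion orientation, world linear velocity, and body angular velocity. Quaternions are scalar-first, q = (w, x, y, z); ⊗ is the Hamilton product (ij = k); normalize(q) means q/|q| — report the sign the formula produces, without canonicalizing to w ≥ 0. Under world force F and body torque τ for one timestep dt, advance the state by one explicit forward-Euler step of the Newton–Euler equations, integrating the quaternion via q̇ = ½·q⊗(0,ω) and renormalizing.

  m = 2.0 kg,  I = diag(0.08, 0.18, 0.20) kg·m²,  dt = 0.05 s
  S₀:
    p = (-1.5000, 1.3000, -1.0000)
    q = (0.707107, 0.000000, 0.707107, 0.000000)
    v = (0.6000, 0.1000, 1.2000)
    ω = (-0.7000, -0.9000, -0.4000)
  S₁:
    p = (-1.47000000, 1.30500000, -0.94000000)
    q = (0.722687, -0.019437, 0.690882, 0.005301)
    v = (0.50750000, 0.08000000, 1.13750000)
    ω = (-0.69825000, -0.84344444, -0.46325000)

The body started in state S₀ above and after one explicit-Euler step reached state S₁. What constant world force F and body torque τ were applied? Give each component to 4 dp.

ω₁ − ω₀ = (0.00175000, 0.05655556, -0.06325000)
I·α + gyro = (0.0100, 0.1700, -0.1900)
v₁ − v₀ = (-0.09250000, -0.02000000, -0.06250000)
m·(v₁−v₀)/dt = (-3.7000, -0.8000, -2.5000)

F = (-3.7000, -0.8000, -2.5000)
τ = (0.0100, 0.1700, -0.1900)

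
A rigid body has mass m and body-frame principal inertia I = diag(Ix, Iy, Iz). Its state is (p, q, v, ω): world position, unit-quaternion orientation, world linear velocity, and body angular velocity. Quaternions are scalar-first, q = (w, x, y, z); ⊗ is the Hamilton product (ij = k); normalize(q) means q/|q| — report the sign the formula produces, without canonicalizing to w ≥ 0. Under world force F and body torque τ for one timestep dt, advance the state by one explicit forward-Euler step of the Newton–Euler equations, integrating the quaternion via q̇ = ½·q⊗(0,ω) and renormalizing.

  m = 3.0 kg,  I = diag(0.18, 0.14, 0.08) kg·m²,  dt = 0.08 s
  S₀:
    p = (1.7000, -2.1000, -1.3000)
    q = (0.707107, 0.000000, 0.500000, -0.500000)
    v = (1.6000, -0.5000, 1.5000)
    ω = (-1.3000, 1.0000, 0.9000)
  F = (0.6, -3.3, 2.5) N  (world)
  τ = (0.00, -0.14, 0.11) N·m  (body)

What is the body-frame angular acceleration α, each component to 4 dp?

ω×(Iω) gyroscopic = (-0.0540, -0.1170, 0.0520)
angular accel α = (0.3000, -0.1643, 0.7250)

α = (0.3000, -0.1643, 0.7250)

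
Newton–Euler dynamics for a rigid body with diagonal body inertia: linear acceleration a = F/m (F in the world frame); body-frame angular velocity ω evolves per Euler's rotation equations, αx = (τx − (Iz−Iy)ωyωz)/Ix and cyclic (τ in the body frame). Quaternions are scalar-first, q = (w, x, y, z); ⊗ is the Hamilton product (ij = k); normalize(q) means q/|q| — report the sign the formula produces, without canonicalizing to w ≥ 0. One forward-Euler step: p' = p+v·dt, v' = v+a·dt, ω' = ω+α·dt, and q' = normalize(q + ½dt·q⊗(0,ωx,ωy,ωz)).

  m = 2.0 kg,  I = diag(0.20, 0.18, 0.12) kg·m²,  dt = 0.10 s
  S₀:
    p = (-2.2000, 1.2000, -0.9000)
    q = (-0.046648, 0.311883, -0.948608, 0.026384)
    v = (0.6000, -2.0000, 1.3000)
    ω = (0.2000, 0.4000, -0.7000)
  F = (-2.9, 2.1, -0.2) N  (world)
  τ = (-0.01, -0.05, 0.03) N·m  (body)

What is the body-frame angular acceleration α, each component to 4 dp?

α = (-0.1340, -0.2156, 0.2633)

gyro term ω×Iω = (0.0168, -0.0112, -0.0016)
α = I⁻¹(τ − ω×Iω) = (-0.1340, -0.2156, 0.2633)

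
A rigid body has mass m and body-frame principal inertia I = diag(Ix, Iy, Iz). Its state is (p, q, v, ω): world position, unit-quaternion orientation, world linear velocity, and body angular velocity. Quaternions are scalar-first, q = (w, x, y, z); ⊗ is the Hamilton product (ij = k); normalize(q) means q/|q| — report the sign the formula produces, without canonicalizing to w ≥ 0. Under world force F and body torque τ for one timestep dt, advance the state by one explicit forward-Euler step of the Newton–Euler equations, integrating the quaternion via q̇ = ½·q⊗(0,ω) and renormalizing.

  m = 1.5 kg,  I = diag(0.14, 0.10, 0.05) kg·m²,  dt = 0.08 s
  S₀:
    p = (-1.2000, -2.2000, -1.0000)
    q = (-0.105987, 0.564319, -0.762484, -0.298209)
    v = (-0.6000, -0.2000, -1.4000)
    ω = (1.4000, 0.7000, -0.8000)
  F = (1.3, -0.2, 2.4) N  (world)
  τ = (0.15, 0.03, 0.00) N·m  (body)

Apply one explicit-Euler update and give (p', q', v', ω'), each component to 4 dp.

angular accel α = (0.8714, 1.3080, 0.7840)
new body rate ω' = (1.4697, 0.8046, -0.7373)
q⊗(0,ω) = (-0.4948750, 0.6703517, -0.0402283, 1.5472905)
updated quaternion q' = (-0.1255, 0.5897, -0.7622, -0.2357)
p + v·dt = (-1.2480, -2.2160, -1.1120)
new velocity v' = (-0.5307, -0.2107, -1.2720)

p' = (-1.2480, -2.2160, -1.1120)
q' = (-0.1255, 0.5897, -0.7622, -0.2357)
v' = (-0.5307, -0.2107, -1.2720)
ω' = (1.4697, 0.8046, -0.7373)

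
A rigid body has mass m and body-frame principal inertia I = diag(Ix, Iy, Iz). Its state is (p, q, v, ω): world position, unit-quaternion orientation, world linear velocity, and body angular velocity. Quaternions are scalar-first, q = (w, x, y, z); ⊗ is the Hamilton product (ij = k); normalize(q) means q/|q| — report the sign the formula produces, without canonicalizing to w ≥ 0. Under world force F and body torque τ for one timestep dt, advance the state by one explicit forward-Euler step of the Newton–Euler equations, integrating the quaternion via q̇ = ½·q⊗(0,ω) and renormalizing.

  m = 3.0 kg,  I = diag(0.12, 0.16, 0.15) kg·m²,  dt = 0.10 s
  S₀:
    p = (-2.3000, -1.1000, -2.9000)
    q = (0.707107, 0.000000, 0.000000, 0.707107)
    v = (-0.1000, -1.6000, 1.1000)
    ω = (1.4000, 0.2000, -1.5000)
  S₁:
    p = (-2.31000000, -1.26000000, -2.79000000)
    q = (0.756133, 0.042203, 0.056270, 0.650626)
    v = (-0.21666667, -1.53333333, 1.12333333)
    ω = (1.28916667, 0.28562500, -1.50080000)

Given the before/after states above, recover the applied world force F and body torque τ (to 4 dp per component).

F = (-3.5000, 2.0000, 0.7000)
τ = (-0.1300, 0.2000, 0.0100)

Δω = ω₁−ω₀ = (-0.11083333, 0.08562500, -0.00080000)
precession coupling = (0.0030, 0.0630, 0.0112)
I·α + gyro = (-0.1300, 0.2000, 0.0100)
v₁ − v₀ = (-0.11666667, 0.06666667, 0.02333333)
F = m·Δv/dt = (-3.5000, 2.0000, 0.7000)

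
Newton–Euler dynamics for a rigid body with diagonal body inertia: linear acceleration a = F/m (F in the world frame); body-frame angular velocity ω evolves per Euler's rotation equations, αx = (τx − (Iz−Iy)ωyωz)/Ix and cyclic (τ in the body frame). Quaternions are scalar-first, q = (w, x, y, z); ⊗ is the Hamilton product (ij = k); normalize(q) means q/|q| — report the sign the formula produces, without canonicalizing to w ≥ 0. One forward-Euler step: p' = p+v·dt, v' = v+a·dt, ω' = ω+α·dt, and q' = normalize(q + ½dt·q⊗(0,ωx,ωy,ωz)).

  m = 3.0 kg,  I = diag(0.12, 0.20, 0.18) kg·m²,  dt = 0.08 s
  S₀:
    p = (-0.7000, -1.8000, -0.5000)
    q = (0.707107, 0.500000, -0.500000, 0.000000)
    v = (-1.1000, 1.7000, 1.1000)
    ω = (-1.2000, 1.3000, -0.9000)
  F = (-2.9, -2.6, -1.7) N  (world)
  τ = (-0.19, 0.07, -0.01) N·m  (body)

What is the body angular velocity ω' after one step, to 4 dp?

ω×(Iω) gyroscopic = (0.0234, -0.0648, -0.1248)
angular accel α = (-1.7783, 0.6740, 0.6378)
ω' = ω + α·dt = (-1.3423, 1.3539, -0.8490)

ω' = (-1.3423, 1.3539, -0.8490)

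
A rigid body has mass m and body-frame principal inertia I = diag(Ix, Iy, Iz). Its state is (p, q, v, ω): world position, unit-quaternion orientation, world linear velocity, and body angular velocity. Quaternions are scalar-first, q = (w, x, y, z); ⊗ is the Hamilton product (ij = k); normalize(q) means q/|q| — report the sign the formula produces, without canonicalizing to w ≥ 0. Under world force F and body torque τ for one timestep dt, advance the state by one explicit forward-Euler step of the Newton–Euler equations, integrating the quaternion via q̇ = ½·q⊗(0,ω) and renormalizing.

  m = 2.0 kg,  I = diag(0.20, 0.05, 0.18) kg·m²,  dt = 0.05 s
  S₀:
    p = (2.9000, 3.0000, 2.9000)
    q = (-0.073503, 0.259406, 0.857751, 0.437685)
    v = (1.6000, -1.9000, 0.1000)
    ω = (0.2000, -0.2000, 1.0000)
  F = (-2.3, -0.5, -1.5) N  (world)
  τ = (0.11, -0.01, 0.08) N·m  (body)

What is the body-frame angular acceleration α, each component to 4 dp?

α = (0.6800, -0.2800, 0.4111)

ω×(Iω) gyroscopic = (-0.0260, 0.0040, 0.0060)
α = I⁻¹(τ − ω×Iω) = (0.6800, -0.2800, 0.4111)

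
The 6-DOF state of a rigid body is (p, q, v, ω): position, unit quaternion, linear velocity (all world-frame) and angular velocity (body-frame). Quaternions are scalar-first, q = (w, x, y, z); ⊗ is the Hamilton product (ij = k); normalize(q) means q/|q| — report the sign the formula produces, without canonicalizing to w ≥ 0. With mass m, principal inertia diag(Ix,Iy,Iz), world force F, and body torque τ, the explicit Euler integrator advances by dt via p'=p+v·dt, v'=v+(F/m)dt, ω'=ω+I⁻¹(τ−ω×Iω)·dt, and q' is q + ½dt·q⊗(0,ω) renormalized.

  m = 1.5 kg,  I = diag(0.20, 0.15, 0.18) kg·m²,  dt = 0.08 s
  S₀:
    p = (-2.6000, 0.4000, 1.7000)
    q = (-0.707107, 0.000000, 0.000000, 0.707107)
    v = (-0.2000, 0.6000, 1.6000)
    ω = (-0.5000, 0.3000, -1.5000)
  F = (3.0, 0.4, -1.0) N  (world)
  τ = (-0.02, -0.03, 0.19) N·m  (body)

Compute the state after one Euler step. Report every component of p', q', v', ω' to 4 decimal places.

p' = (-2.6160, 0.4480, 1.8280)
q' = (-0.6633, 0.0056, -0.0226, 0.7480)
v' = (-0.0400, 0.6213, 1.5467)
ω' = (-0.5026, 0.2760, -1.4189)

α = I⁻¹(τ − ω×Iω) = (-0.0325, -0.3000, 1.0139)
ω + α·dt = (-0.5026, 0.2760, -1.4189)
2q̇ = q⊗(0,ω) = (1.0606605, 0.1414214, -0.5656856, 1.0606605)
q + ½dt·q⊗(0,ω), renormalized = (-0.6633, 0.0056, -0.0226, 0.7480)
a = F/m = (2.0000, 0.2667, -0.6667)
new position p' = (-2.6160, 0.4480, 1.8280)
v + (F/m)dt = (-0.0400, 0.6213, 1.5467)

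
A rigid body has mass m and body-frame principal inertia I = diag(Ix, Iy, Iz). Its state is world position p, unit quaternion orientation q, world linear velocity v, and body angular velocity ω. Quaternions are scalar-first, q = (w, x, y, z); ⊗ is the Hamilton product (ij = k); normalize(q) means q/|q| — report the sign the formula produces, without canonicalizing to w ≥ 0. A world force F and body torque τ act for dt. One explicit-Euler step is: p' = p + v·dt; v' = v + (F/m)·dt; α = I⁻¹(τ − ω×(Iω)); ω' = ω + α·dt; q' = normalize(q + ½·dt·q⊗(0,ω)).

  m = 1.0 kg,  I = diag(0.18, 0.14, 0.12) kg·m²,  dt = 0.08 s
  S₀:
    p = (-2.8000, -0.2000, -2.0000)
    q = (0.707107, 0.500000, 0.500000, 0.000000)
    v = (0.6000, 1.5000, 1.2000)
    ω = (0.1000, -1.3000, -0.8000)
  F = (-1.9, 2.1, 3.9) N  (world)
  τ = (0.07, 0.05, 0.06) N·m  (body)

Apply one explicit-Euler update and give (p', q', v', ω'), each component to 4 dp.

(τ − ω×Iω)/I = (0.5044, 0.3914, 0.4567)
ω' = ω + α·dt = (0.1404, -1.2687, -0.7635)
q⊗(0,ω) = (0.6000000, -0.3292893, -0.5192391, -1.2656856)
updated quaternion q' = (0.7297, 0.4859, 0.4783, -0.0505)
linear accel F/m = (-1.9000, 2.1000, 3.9000)
p + v·dt = (-2.7520, -0.0800, -1.9040)
new velocity v' = (0.4480, 1.6680, 1.5120)

p' = (-2.7520, -0.0800, -1.9040)
q' = (0.7297, 0.4859, 0.4783, -0.0505)
v' = (0.4480, 1.6680, 1.5120)
ω' = (0.1404, -1.2687, -0.7635)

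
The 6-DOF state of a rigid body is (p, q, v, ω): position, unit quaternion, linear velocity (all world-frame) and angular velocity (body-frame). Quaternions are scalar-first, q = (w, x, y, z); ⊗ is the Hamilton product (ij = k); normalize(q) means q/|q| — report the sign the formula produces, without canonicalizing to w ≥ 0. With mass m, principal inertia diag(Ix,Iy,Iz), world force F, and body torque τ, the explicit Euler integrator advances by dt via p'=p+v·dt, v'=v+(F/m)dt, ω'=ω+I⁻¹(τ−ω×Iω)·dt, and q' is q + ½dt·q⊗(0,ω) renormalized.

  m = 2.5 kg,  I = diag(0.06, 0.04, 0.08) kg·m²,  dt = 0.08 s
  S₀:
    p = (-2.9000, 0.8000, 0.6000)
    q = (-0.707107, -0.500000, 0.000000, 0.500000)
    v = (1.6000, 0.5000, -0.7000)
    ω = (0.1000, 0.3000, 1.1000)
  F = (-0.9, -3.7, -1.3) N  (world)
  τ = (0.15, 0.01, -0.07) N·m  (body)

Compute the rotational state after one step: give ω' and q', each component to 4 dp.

(τ − ω×Iω)/I = (2.2800, 0.3050, -0.8675)
new body rate ω' = (0.2824, 0.3244, 1.0306)
Hamilton product q⊗(0,ω) = (-0.5000000, -0.2207107, 0.3878679, -0.9278177)
q + ½dt·q⊗(0,ω), renormalized = (-0.7263, -0.5083, 0.0155, 0.4624)

ω' = (0.2824, 0.3244, 1.0306)
q' = (-0.7263, -0.5083, 0.0155, 0.4624)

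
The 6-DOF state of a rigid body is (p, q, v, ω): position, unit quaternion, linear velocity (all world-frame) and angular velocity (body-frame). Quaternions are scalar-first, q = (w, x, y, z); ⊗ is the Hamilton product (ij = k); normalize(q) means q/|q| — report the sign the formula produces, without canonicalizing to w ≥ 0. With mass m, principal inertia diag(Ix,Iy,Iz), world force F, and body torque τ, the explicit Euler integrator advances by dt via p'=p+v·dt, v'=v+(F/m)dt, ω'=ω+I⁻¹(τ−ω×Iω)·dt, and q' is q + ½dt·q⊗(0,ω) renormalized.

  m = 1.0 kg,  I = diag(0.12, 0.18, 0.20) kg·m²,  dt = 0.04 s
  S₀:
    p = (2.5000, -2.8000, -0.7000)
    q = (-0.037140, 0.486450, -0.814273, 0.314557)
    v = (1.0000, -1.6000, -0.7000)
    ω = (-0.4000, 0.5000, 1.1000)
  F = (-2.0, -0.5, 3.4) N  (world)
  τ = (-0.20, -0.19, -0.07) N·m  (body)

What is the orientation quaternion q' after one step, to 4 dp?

2q̇ = q⊗(0,ω) = (0.2557038, -1.0381228, -0.6794878, -0.1233382)
q + ½dt·q⊗(0,ω), renormalized = (-0.0320, 0.4655, -0.8276, 0.3120)

q' = (-0.0320, 0.4655, -0.8276, 0.3120)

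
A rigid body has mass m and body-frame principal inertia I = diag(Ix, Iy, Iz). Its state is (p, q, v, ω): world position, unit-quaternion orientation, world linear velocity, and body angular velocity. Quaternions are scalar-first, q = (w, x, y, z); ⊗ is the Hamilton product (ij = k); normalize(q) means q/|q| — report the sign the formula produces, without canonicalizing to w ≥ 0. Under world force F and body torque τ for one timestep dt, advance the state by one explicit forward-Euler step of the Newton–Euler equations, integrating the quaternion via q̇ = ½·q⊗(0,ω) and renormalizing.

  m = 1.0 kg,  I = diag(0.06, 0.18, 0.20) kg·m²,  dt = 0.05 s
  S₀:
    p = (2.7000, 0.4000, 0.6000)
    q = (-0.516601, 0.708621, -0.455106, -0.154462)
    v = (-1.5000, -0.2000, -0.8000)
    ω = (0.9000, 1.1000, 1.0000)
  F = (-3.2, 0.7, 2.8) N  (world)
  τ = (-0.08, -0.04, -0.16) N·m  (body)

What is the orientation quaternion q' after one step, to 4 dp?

q' = (-0.5157, 0.6892, -0.4900, -0.1375)

q⊗(0,ω) = (0.0173197, -0.7501387, -1.4158979, 0.6724775)
q' = normalize(q + ½dt·q⊗(0,ω)) = (-0.5157, 0.6892, -0.4900, -0.1375)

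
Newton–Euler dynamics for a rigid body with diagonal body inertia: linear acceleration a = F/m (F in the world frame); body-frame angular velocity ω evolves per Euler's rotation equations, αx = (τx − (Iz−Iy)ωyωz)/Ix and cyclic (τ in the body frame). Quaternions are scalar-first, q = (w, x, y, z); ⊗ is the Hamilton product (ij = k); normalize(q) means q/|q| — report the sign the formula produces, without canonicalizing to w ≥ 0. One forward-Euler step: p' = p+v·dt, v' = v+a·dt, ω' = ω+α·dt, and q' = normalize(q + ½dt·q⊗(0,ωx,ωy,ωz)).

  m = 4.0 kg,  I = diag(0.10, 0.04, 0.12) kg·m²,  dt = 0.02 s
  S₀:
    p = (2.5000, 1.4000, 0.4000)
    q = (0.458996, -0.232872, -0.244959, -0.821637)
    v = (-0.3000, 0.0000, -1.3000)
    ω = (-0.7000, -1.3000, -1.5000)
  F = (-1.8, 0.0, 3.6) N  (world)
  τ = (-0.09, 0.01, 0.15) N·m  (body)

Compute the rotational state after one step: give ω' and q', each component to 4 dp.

precession coupling ω×(Iω) = (0.1560, -0.0210, -0.0546)
α = I⁻¹(τ − ω×Iω) = (-2.4600, 0.7750, 1.7050)
ω + α·dt = (-0.7492, -1.2845, -1.4659)
q⊗(0,ω) = (-1.7139126, -1.0219868, -0.3708569, -0.5572317)
q + ½dt·q⊗(0,ω), renormalized = (0.4418, -0.2430, -0.2486, -0.8270)

ω' = (-0.7492, -1.2845, -1.4659)
q' = (0.4418, -0.2430, -0.2486, -0.8270)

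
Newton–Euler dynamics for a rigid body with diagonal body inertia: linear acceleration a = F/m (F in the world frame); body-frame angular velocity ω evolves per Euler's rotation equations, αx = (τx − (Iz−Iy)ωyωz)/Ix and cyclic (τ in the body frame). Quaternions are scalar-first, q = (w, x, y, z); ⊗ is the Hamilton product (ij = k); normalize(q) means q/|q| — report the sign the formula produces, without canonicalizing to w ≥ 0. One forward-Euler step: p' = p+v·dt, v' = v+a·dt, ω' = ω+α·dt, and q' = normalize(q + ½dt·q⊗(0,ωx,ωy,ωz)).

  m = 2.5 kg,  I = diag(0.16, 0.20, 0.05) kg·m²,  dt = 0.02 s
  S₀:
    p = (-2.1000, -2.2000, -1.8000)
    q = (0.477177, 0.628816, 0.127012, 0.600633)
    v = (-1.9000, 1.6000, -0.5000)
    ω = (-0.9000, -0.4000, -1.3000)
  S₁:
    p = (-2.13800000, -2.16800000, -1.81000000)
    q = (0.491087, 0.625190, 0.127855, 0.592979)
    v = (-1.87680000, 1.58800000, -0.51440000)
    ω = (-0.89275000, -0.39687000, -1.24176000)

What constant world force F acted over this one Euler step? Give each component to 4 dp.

velocity change Δv = (0.02320000, -0.01200000, -0.01440000)
applied force F = (2.9000, -1.5000, -1.8000)

F = (2.9000, -1.5000, -1.8000)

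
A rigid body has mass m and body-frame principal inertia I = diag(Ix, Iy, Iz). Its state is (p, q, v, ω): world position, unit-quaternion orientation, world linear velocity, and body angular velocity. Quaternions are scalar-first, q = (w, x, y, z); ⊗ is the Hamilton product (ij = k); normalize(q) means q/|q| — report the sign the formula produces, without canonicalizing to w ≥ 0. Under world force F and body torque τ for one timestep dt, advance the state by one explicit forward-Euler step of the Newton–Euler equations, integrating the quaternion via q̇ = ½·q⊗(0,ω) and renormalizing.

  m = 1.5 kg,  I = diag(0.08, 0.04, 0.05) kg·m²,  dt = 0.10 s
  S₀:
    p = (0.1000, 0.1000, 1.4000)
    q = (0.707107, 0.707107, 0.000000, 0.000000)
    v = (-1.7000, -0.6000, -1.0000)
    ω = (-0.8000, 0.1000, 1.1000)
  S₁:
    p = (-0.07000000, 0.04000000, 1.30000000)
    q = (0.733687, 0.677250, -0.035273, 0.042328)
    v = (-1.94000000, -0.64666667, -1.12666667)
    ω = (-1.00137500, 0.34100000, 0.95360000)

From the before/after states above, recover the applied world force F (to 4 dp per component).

velocity change Δv = (-0.24000000, -0.04666667, -0.12666667)
m·(v₁−v₀)/dt = (-3.6000, -0.7000, -1.9000)

F = (-3.6000, -0.7000, -1.9000)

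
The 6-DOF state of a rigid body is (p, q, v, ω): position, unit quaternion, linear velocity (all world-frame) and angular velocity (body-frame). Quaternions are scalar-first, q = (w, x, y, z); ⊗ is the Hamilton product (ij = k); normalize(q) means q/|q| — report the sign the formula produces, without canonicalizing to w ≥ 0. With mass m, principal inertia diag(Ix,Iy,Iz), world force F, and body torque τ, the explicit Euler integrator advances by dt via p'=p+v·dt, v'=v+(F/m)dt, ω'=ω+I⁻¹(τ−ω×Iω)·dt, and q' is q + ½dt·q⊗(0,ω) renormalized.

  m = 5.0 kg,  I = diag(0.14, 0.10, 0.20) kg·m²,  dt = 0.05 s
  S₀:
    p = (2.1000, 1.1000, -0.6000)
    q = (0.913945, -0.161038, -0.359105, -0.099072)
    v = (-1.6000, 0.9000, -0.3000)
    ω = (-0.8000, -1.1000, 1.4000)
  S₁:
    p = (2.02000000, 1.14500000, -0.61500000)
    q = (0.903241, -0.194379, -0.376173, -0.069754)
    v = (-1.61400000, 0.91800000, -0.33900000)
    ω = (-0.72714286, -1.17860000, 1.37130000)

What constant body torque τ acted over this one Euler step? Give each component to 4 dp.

τ = (0.0500, -0.0900, -0.1500)

rate change Δω = (0.07285714, -0.07860000, -0.02870000)
I·α + gyro = (0.0500, -0.0900, -0.1500)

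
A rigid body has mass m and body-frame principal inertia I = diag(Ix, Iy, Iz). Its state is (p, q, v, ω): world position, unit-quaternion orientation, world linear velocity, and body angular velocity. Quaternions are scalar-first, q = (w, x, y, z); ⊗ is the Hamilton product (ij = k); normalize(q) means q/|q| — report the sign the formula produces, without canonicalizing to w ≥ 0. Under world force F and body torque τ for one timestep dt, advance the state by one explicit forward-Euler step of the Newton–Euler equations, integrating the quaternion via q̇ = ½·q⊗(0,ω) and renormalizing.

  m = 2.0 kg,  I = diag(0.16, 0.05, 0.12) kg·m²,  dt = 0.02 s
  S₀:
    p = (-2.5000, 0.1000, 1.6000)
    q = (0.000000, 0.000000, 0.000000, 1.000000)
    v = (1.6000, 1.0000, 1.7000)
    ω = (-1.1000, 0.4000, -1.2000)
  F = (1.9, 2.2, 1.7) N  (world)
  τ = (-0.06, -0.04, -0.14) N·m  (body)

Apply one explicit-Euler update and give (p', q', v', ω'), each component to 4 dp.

p' = (-2.4680, 0.1200, 1.6340)
q' = (0.0120, -0.0040, -0.0110, 0.9999)
v' = (1.6190, 1.0220, 1.7170)
ω' = (-1.1033, 0.3629, -1.2314)

ω×(Iω) gyroscopic = (-0.0336, 0.0528, 0.0484)
(τ − ω×Iω)/I = (-0.1650, -1.8560, -1.5700)
ω' = ω + α·dt = (-1.1033, 0.3629, -1.2314)
Hamilton product q⊗(0,ω) = (1.2000000, -0.4000000, -1.1000000, 0.0000000)
updated quaternion q' = (0.0120, -0.0040, -0.0110, 0.9999)
linear accel F/m = (0.9500, 1.1000, 0.8500)
new position p' = (-2.4680, 0.1200, 1.6340)
v' = v + a·dt = (1.6190, 1.0220, 1.7170)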